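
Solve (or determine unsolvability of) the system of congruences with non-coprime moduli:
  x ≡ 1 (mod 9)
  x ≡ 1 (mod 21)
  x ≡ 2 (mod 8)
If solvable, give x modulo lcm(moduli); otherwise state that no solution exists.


Moduli 9, 21, 8 are not pairwise coprime, so CRT works modulo lcm(m_i) when all pairwise compatibility conditions hold.
Pairwise compatibility: gcd(m_i, m_j) must divide a_i - a_j for every pair.
Merge one congruence at a time:
  Start: x ≡ 1 (mod 9).
  Combine with x ≡ 1 (mod 21): gcd(9, 21) = 3; 1 - 1 = 0, which IS divisible by 3, so compatible.
    Write x = 1 + 9·t and substitute into x ≡ 1 (mod 21): 9·t ≡ 1 − 1 = 0 (mod 21).
    Divide the congruence (and modulus) by g = 3: 3·t ≡ 0 (mod 7).
    The inverse of 3 mod 7 is 5 (since 3·5 = 15 = 2·7 + 1), so t ≡ 5·0 = 0 ≡ 0 (mod 7).
    Then x = 1 + 9·0 = 1, valid modulo lcm(9, 21) = 63: x ≡ 1 (mod 63).
  Combine with x ≡ 2 (mod 8): gcd(63, 8) = 1; 2 - 1 = 1, which IS divisible by 1, so compatible.
    Write x = 1 + 63·t and substitute into x ≡ 2 (mod 8): 63·t ≡ 2 − 1 = 1 (mod 8).
    Reduce coefficients mod 8: 7·t ≡ 1 (mod 8).
    The inverse of 7 mod 8 is 7 (since 7·7 = 49 = 6·8 + 1), so t ≡ 7·1 = 7 ≡ 7 (mod 8).
    Then x = 1 + 63·7 = 442, valid modulo lcm(63, 8) = 504: x ≡ 442 (mod 504).
Verify: 442 mod 9 = 1, 442 mod 21 = 1, 442 mod 8 = 2.

x ≡ 442 (mod 504).


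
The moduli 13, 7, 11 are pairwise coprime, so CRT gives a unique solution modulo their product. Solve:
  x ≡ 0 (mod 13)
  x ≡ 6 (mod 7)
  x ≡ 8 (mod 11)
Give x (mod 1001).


Moduli 13, 7, 11 are pairwise coprime; by CRT there is a unique solution modulo M = 13 · 7 · 11 = 1001.
Solve pairwise, accumulating the modulus:
  Start with x ≡ 0 (mod 13).
  Combine with x ≡ 6 (mod 7): since gcd(13, 7) = 1, we get a unique residue mod 91.
    Write x = 0 + 13·t and substitute into x ≡ 6 (mod 7): 13·t ≡ 6 − 0 = 6 (mod 7).
    Reduce coefficients mod 7: 6·t ≡ 6 (mod 7).
    The inverse of 6 mod 7 is 6 (since 6·6 = 36 = 5·7 + 1), so t ≡ 6·6 = 36 ≡ 1 (mod 7).
    Then x = 0 + 13·1 = 13, valid modulo lcm(13, 7) = 91: x ≡ 13 (mod 91).
  Combine with x ≡ 8 (mod 11): since gcd(91, 11) = 1, we get a unique residue mod 1001.
    Write x = 13 + 91·t and substitute into x ≡ 8 (mod 11): 91·t ≡ 8 − 13 = -5 (mod 11).
    Reduce coefficients mod 11: 3·t ≡ 6 (mod 11).
    The inverse of 3 mod 11 is 4 (since 3·4 = 12 = 1·11 + 1), so t ≡ 4·6 = 24 ≡ 2 (mod 11).
    Then x = 13 + 91·2 = 195, valid modulo lcm(91, 11) = 1001: x ≡ 195 (mod 1001).
Verify: 195 mod 13 = 0 ✓, 195 mod 7 = 6 ✓, 195 mod 11 = 8 ✓.

x ≡ 195 (mod 1001).


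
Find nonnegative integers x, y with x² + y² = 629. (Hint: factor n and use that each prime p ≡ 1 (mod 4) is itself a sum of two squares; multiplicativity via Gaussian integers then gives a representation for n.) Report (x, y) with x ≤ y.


Step 1: Factor n = 629 = 17 · 37.
Step 2: Check the mod-4 condition on each prime factor: 17 ≡ 1 (mod 4), exponent 1; 37 ≡ 1 (mod 4), exponent 1.
All primes ≡ 3 (mod 4) appear to even exponent (or don't appear), so by the two-squares theorem n IS expressible as a sum of two squares.
Step 3: Build a representation. Here n = 17 · 37 is a product of primes ≡ 1 (mod 4). Each prime p ≡ 1 (mod 4) is itself a sum of two squares; find a² by testing p − a² for a perfect square:
  17: 17 − 1² = 16 = 4² ⇒ 17 = 1² + 4².
  37: 37 − 1² = 36 = 6² ⇒ 37 = 1² + 6².
  Combine using the Brahmagupta–Fibonacci identity (a² + b²)(c² + d²) = (ac − bd)² + (ad + bc)² = (ac + bd)² + (ad − bc)²:
  17 · 37 = 629: from (1² + 4²)(1² + 6²), take (1·1 − 4·6, 1·6 + 4·1) = (1 − 24, 6 + 4) = (-23, 10); dropping signs (only squares matter) gives (23, 10); check 23² + 10² = 529 + 100 = 629 ✓.
Step 4: Order so x ≤ y and verify: 10² + 23² = 100 + 529 = 629 = n. ✓

n = 629 = 10² + 23² (one valid representation with x ≤ y).


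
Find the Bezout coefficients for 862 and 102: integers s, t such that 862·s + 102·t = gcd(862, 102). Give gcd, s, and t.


Euclidean algorithm on (862, 102) — divide until remainder is 0:
  862 = 8 · 102 + 46
  102 = 2 · 46 + 10
  46 = 4 · 10 + 6
  10 = 1 · 6 + 4
  6 = 1 · 4 + 2
  4 = 2 · 2 + 0
gcd(862, 102) = 2.
Track Bezout coefficients alongside the remainders: start with r₀ = 862 = a·1 + b·0 (s = 1, t = 0) and r₁ = 102 = a·0 + b·1 (s = 0, t = 1); each new remainder r_{k+1} = r_{k-1} − q_k·r_k inherits s_{k+1} = s_{k-1} − q_k·s_k, t_{k+1} = t_{k-1} − q_k·t_k, so r_k = a·s_k + b·t_k at every step:
  q = 8: r = 46, s = 1 − 8·0 = 1, t = 0 − 8·1 = -8  (check: 862·1 + 102·(-8) = 46)
  q = 2: r = 10, s = 0 − 2·1 = -2, t = 1 − 2·(-8) = 17  (check: 862·(-2) + 102·17 = 10)
  q = 4: r = 6, s = 1 − 4·(-2) = 9, t = -8 − 4·17 = -76  (check: 862·9 + 102·(-76) = 6)
  q = 1: r = 4, s = -2 − 1·9 = -11, t = 17 − 1·(-76) = 93  (check: 862·(-11) + 102·93 = 4)
  q = 1: r = 2, s = 9 − 1·(-11) = 20, t = -76 − 1·93 = -169  (check: 862·20 + 102·(-169) = 2)
The row with r = 2 (the gcd) gives the Bezout coefficients s = 20, t = -169.
Result: 862 · (20) + 102 · (-169) = 2.

gcd(862, 102) = 2; s = 20, t = -169 (check: 862·20 + 102·(-169) = 2).


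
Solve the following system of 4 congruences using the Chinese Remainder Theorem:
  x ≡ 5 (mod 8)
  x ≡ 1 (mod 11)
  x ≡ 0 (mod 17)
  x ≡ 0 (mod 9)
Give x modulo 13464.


Product of moduli M = 8 · 11 · 17 · 9 = 13464.
Merge one congruence at a time:
  Start: x ≡ 5 (mod 8).
  Combine with x ≡ 1 (mod 11); new modulus lcm = 88.
    Write x = 5 + 8·t and substitute into x ≡ 1 (mod 11): 8·t ≡ 1 − 5 = -4 (mod 11).
    Reduce coefficients mod 11: 8·t ≡ 7 (mod 11).
    The inverse of 8 mod 11 is 7 (since 8·7 = 56 = 5·11 + 1), so t ≡ 7·7 = 49 ≡ 5 (mod 11).
    Then x = 5 + 8·5 = 45, valid modulo lcm(8, 11) = 88: x ≡ 45 (mod 88).
  Combine with x ≡ 0 (mod 17); new modulus lcm = 1496.
    Write x = 45 + 88·t and substitute into x ≡ 0 (mod 17): 88·t ≡ 0 − 45 = -45 (mod 17).
    Reduce coefficients mod 17: 3·t ≡ 6 (mod 17).
    The inverse of 3 mod 17 is 6 (since 3·6 = 18 = 1·17 + 1), so t ≡ 6·6 = 36 ≡ 2 (mod 17).
    Then x = 45 + 88·2 = 221, valid modulo lcm(88, 17) = 1496: x ≡ 221 (mod 1496).
  Combine with x ≡ 0 (mod 9); new modulus lcm = 13464.
    Write x = 221 + 1496·t and substitute into x ≡ 0 (mod 9): 1496·t ≡ 0 − 221 = -221 (mod 9).
    Reduce coefficients mod 9: 2·t ≡ 4 (mod 9).
    The inverse of 2 mod 9 is 5 (since 2·5 = 10 = 1·9 + 1), so t ≡ 5·4 = 20 ≡ 2 (mod 9).
    Then x = 221 + 1496·2 = 3213, valid modulo lcm(1496, 9) = 13464: x ≡ 3213 (mod 13464).
Verify against each original: 3213 mod 8 = 5, 3213 mod 11 = 1, 3213 mod 17 = 0, 3213 mod 9 = 0.

x ≡ 3213 (mod 13464).


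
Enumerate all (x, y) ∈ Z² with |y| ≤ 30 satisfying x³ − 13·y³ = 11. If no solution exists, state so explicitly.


The equation is x³ - 13y³ = 11. For fixed y, x³ = 13·y³ + 11, so a solution requires the RHS to be a perfect cube.
Strategy: iterate y from -30 to 30, compute RHS = 13·y³ + 11, and check whether it is a (positive or negative) perfect cube.
Check small values of y:
  y = 0: RHS = 11 is not a perfect cube.
  y = 1: RHS = 24 is not a perfect cube.
  y = -1: RHS = -2 is not a perfect cube.
  y = 2: RHS = 115 is not a perfect cube.
  y = -2: RHS = -93 is not a perfect cube.
  y = 3: RHS = 362 is not a perfect cube.
  y = -3: RHS = -340 is not a perfect cube.
Continuing the search up to |y| = 30 finds no solutions either.
No (x, y) in the scanned range satisfies the equation.

No integer solutions with |y| ≤ 30.


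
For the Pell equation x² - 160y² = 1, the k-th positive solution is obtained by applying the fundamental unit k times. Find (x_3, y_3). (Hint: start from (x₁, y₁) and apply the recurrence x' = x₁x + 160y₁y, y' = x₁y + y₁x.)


Step 1: Find the fundamental solution (x₁, y₁) of x² - 160y² = 1.
  Expand √160 as a continued fraction. a₀ = ⌊√160⌋ = 12; iterate m_{k+1} = d_k·a_k − m_k, d_{k+1} = (160 − m_{k+1}²)/d_k, a_{k+1} = ⌊(a₀ + m_{k+1})/d_{k+1}⌋ (starting m₀ = 0, d₀ = 1), with convergents p_k = a_k·p_{k-1} + p_{k-2}, q_k = a_k·q_{k-1} + q_{k-2} (p₋₁ = 1, q₋₁ = 0):
  k = 0: a₀ = 12; p₀/q₀ = 12/1; p₀² − 160·q₀² = 144 − 160 = -16.
  k = 1: m = 12, d = 16, a = ⌊(12 + 12)/16⌋ = 1; p/q = (1·12 + 1)/(1·1 + 0) = 13/1; p² − 160·q² = 169 − 160 = 9.
  k = 2: m = 4, d = 9, a = ⌊(12 + 4)/9⌋ = 1; p/q = (1·13 + 12)/(1·1 + 1) = 25/2; p² − 160·q² = 625 − 640 = -15.
  k = 3: m = 5, d = 15, a = ⌊(12 + 5)/15⌋ = 1; p/q = (1·25 + 13)/(1·2 + 1) = 38/3; p² − 160·q² = 1444 − 1440 = 4.
  k = 4: m = 10, d = 4, a = ⌊(12 + 10)/4⌋ = 5; p/q = (5·38 + 25)/(5·3 + 2) = 215/17; p² − 160·q² = 46225 − 46240 = -15.
  k = 5: m = 10, d = 15, a = ⌊(12 + 10)/15⌋ = 1; p/q = (1·215 + 38)/(1·17 + 3) = 253/20; p² − 160·q² = 64009 − 64000 = 9.
  k = 6: m = 5, d = 9, a = ⌊(12 + 5)/9⌋ = 1; p/q = (1·253 + 215)/(1·20 + 17) = 468/37; p² − 160·q² = 219024 − 219040 = -16.
  k = 7: m = 4, d = 16, a = ⌊(12 + 4)/16⌋ = 1; p/q = (1·468 + 253)/(1·37 + 20) = 721/57; p² − 160·q² = 519841 − 519840 = 1.
  The first convergent with p² − 160·q² = 1 gives the fundamental solution (x₁, y₁) = (721, 57).
Step 2: Apply the recurrence (x_{n+1}, y_{n+1}) = (x₁x_n + 160y₁y_n, x₁y_n + y₁x_n) repeatedly.
  From (x_1, y_1) = (721, 57): x_2 = 721·721 + 160·57·57 = 1039681; y_2 = 721·57 + 57·721 = 82194.
  From (x_2, y_2) = (1039681, 82194): x_3 = 721·1039681 + 160·57·82194 = 1499219281; y_3 = 721·82194 + 57·1039681 = 118523691.
Step 3: Verify x_3² - 160·y_3² = 2247658452522156961 - 2247658452522156960 = 1 (should be 1). ✓

(x_1, y_1) = (721, 57); (x_3, y_3) = (1499219281, 118523691).


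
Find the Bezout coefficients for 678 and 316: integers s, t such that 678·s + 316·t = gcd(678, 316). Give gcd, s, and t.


Euclidean algorithm on (678, 316) — divide until remainder is 0:
  678 = 2 · 316 + 46
  316 = 6 · 46 + 40
  46 = 1 · 40 + 6
  40 = 6 · 6 + 4
  6 = 1 · 4 + 2
  4 = 2 · 2 + 0
gcd(678, 316) = 2.
Track Bezout coefficients alongside the remainders: start with r₀ = 678 = a·1 + b·0 (s = 1, t = 0) and r₁ = 316 = a·0 + b·1 (s = 0, t = 1); each new remainder r_{k+1} = r_{k-1} − q_k·r_k inherits s_{k+1} = s_{k-1} − q_k·s_k, t_{k+1} = t_{k-1} − q_k·t_k, so r_k = a·s_k + b·t_k at every step:
  q = 2: r = 46, s = 1 − 2·0 = 1, t = 0 − 2·1 = -2  (check: 678·1 + 316·(-2) = 46)
  q = 6: r = 40, s = 0 − 6·1 = -6, t = 1 − 6·(-2) = 13  (check: 678·(-6) + 316·13 = 40)
  q = 1: r = 6, s = 1 − 1·(-6) = 7, t = -2 − 1·13 = -15  (check: 678·7 + 316·(-15) = 6)
  q = 6: r = 4, s = -6 − 6·7 = -48, t = 13 − 6·(-15) = 103  (check: 678·(-48) + 316·103 = 4)
  q = 1: r = 2, s = 7 − 1·(-48) = 55, t = -15 − 1·103 = -118  (check: 678·55 + 316·(-118) = 2)
The row with r = 2 (the gcd) gives the Bezout coefficients s = 55, t = -118.
Result: 678 · (55) + 316 · (-118) = 2.

gcd(678, 316) = 2; s = 55, t = -118 (check: 678·55 + 316·(-118) = 2).


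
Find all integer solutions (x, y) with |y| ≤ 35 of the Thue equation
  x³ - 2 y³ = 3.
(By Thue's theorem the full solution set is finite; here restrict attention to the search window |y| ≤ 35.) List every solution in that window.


The equation is x³ - 2y³ = 3. For fixed y, x³ = 2·y³ + 3, so a solution requires the RHS to be a perfect cube.
Strategy: iterate y from -35 to 35, compute RHS = 2·y³ + 3, and check whether it is a (positive or negative) perfect cube.
Check small values of y:
  y = 0: RHS = 3 is not a perfect cube.
  y = 1: RHS = 5 is not a perfect cube.
  y = -1: RHS = 1 = (1)³ ⇒ x = 1 works.
  y = 2: RHS = 19 is not a perfect cube.
  y = -2: RHS = -13 is not a perfect cube.
  y = 3: RHS = 57 is not a perfect cube.
  y = -3: RHS = -51 is not a perfect cube.
Continuing, at y = -4: RHS = -125 = (-5)³ ⇒ x = -5 works.
Searching the remaining y in |y| ≤ 35 finds no further solutions.
Collected solutions: (1, -1), (-5, -4).

Solutions (with |y| ≤ 35): (1, -1), (-5, -4).


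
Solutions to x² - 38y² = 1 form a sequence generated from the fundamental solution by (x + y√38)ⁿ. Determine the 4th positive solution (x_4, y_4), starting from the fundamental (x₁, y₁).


Step 1: Find the fundamental solution (x₁, y₁) of x² - 38y² = 1.
  Expand √38 as a continued fraction. a₀ = ⌊√38⌋ = 6; iterate m_{k+1} = d_k·a_k − m_k, d_{k+1} = (38 − m_{k+1}²)/d_k, a_{k+1} = ⌊(a₀ + m_{k+1})/d_{k+1}⌋ (starting m₀ = 0, d₀ = 1), with convergents p_k = a_k·p_{k-1} + p_{k-2}, q_k = a_k·q_{k-1} + q_{k-2} (p₋₁ = 1, q₋₁ = 0):
  k = 0: a₀ = 6; p₀/q₀ = 6/1; p₀² − 38·q₀² = 36 − 38 = -2.
  k = 1: m = 6, d = 2, a = ⌊(6 + 6)/2⌋ = 6; p/q = (6·6 + 1)/(6·1 + 0) = 37/6; p² − 38·q² = 1369 − 1368 = 1.
  The first convergent with p² − 38·q² = 1 gives the fundamental solution (x₁, y₁) = (37, 6).
Step 2: Apply the recurrence (x_{n+1}, y_{n+1}) = (x₁x_n + 38y₁y_n, x₁y_n + y₁x_n) repeatedly.
  From (x_1, y_1) = (37, 6): x_2 = 37·37 + 38·6·6 = 2737; y_2 = 37·6 + 6·37 = 444.
  From (x_2, y_2) = (2737, 444): x_3 = 37·2737 + 38·6·444 = 202501; y_3 = 37·444 + 6·2737 = 32850.
  From (x_3, y_3) = (202501, 32850): x_4 = 37·202501 + 38·6·32850 = 14982337; y_4 = 37·32850 + 6·202501 = 2430456.
Step 3: Verify x_4² - 38·y_4² = 224470421981569 - 224470421981568 = 1 (should be 1). ✓

(x_1, y_1) = (37, 6); (x_4, y_4) = (14982337, 2430456).


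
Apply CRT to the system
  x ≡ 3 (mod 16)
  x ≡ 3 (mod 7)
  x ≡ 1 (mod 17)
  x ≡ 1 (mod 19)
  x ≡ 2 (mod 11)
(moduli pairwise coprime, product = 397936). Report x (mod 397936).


Product of moduli M = 16 · 7 · 17 · 19 · 11 = 397936.
Merge one congruence at a time:
  Start: x ≡ 3 (mod 16).
  Combine with x ≡ 3 (mod 7); new modulus lcm = 112.
    Write x = 3 + 16·t and substitute into x ≡ 3 (mod 7): 16·t ≡ 3 − 3 = 0 (mod 7).
    Reduce coefficients mod 7: 2·t ≡ 0 (mod 7).
    The inverse of 2 mod 7 is 4 (since 2·4 = 8 = 1·7 + 1), so t ≡ 4·0 = 0 ≡ 0 (mod 7).
    Then x = 3 + 16·0 = 3, valid modulo lcm(16, 7) = 112: x ≡ 3 (mod 112).
  Combine with x ≡ 1 (mod 17); new modulus lcm = 1904.
    Write x = 3 + 112·t and substitute into x ≡ 1 (mod 17): 112·t ≡ 1 − 3 = -2 (mod 17).
    Reduce coefficients mod 17: 10·t ≡ 15 (mod 17).
    The inverse of 10 mod 17 is 12 (since 10·12 = 120 = 7·17 + 1), so t ≡ 12·15 = 180 ≡ 10 (mod 17).
    Then x = 3 + 112·10 = 1123, valid modulo lcm(112, 17) = 1904: x ≡ 1123 (mod 1904).
  Combine with x ≡ 1 (mod 19); new modulus lcm = 36176.
    Write x = 1123 + 1904·t and substitute into x ≡ 1 (mod 19): 1904·t ≡ 1 − 1123 = -1122 (mod 19).
    Reduce coefficients mod 19: 4·t ≡ 18 (mod 19).
    The inverse of 4 mod 19 is 5 (since 4·5 = 20 = 1·19 + 1), so t ≡ 5·18 = 90 ≡ 14 (mod 19).
    Then x = 1123 + 1904·14 = 27779, valid modulo lcm(1904, 19) = 36176: x ≡ 27779 (mod 36176).
  Combine with x ≡ 2 (mod 11); new modulus lcm = 397936.
    Write x = 27779 + 36176·t and substitute into x ≡ 2 (mod 11): 36176·t ≡ 2 − 27779 = -27777 (mod 11).
    Reduce coefficients mod 11: 8·t ≡ 9 (mod 11).
    The inverse of 8 mod 11 is 7 (since 8·7 = 56 = 5·11 + 1), so t ≡ 7·9 = 63 ≡ 8 (mod 11).
    Then x = 27779 + 36176·8 = 317187, valid modulo lcm(36176, 11) = 397936: x ≡ 317187 (mod 397936).
Verify against each original: 317187 mod 16 = 3, 317187 mod 7 = 3, 317187 mod 17 = 1, 317187 mod 19 = 1, 317187 mod 11 = 2.

x ≡ 317187 (mod 397936).


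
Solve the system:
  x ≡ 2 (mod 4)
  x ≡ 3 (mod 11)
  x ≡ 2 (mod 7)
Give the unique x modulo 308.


Moduli 4, 11, 7 are pairwise coprime; by CRT there is a unique solution modulo M = 4 · 11 · 7 = 308.
Solve pairwise, accumulating the modulus:
  Start with x ≡ 2 (mod 4).
  Combine with x ≡ 3 (mod 11): since gcd(4, 11) = 1, we get a unique residue mod 44.
    Write x = 2 + 4·t and substitute into x ≡ 3 (mod 11): 4·t ≡ 3 − 2 = 1 (mod 11).
    The inverse of 4 mod 11 is 3 (since 4·3 = 12 = 1·11 + 1), so t ≡ 3·1 = 3 ≡ 3 (mod 11).
    Then x = 2 + 4·3 = 14, valid modulo lcm(4, 11) = 44: x ≡ 14 (mod 44).
  Combine with x ≡ 2 (mod 7): since gcd(44, 7) = 1, we get a unique residue mod 308.
    Write x = 14 + 44·t and substitute into x ≡ 2 (mod 7): 44·t ≡ 2 − 14 = -12 (mod 7).
    Reduce coefficients mod 7: 2·t ≡ 2 (mod 7).
    The inverse of 2 mod 7 is 4 (since 2·4 = 8 = 1·7 + 1), so t ≡ 4·2 = 8 ≡ 1 (mod 7).
    Then x = 14 + 44·1 = 58, valid modulo lcm(44, 7) = 308: x ≡ 58 (mod 308).
Verify: 58 mod 4 = 2 ✓, 58 mod 11 = 3 ✓, 58 mod 7 = 2 ✓.

x ≡ 58 (mod 308).


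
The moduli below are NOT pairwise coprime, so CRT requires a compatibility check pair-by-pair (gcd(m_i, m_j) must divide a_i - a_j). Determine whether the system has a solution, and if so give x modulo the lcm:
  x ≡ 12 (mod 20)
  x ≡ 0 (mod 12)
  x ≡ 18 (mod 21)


Moduli 20, 12, 21 are not pairwise coprime, so CRT works modulo lcm(m_i) when all pairwise compatibility conditions hold.
Pairwise compatibility: gcd(m_i, m_j) must divide a_i - a_j for every pair.
Merge one congruence at a time:
  Start: x ≡ 12 (mod 20).
  Combine with x ≡ 0 (mod 12): gcd(20, 12) = 4; 0 - 12 = -12, which IS divisible by 4, so compatible.
    Write x = 12 + 20·t and substitute into x ≡ 0 (mod 12): 20·t ≡ 0 − 12 = -12 (mod 12).
    Divide the congruence (and modulus) by g = 4: 5·t ≡ -3 (mod 3).
    Reduce coefficients mod 3: 2·t ≡ 0 (mod 3).
    The inverse of 2 mod 3 is 2 (since 2·2 = 4 = 1·3 + 1), so t ≡ 2·0 = 0 ≡ 0 (mod 3).
    Then x = 12 + 20·0 = 12, valid modulo lcm(20, 12) = 60: x ≡ 12 (mod 60).
  Combine with x ≡ 18 (mod 21): gcd(60, 21) = 3; 18 - 12 = 6, which IS divisible by 3, so compatible.
    Write x = 12 + 60·t and substitute into x ≡ 18 (mod 21): 60·t ≡ 18 − 12 = 6 (mod 21).
    Divide the congruence (and modulus) by g = 3: 20·t ≡ 2 (mod 7).
    Reduce coefficients mod 7: 6·t ≡ 2 (mod 7).
    The inverse of 6 mod 7 is 6 (since 6·6 = 36 = 5·7 + 1), so t ≡ 6·2 = 12 ≡ 5 (mod 7).
    Then x = 12 + 60·5 = 312, valid modulo lcm(60, 21) = 420: x ≡ 312 (mod 420).
Verify: 312 mod 20 = 12, 312 mod 12 = 0, 312 mod 21 = 18.

x ≡ 312 (mod 420).


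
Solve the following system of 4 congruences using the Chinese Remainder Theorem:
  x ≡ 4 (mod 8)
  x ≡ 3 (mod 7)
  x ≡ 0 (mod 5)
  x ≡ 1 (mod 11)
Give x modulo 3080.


Product of moduli M = 8 · 7 · 5 · 11 = 3080.
Merge one congruence at a time:
  Start: x ≡ 4 (mod 8).
  Combine with x ≡ 3 (mod 7); new modulus lcm = 56.
    Write x = 4 + 8·t and substitute into x ≡ 3 (mod 7): 8·t ≡ 3 − 4 = -1 (mod 7).
    Reduce coefficients mod 7: 1·t ≡ 6 (mod 7).
    So t ≡ 6 (mod 7).
    Then x = 4 + 8·6 = 52, valid modulo lcm(8, 7) = 56: x ≡ 52 (mod 56).
  Combine with x ≡ 0 (mod 5); new modulus lcm = 280.
    Write x = 52 + 56·t and substitute into x ≡ 0 (mod 5): 56·t ≡ 0 − 52 = -52 (mod 5).
    Reduce coefficients mod 5: 1·t ≡ 3 (mod 5).
    So t ≡ 3 (mod 5).
    Then x = 52 + 56·3 = 220, valid modulo lcm(56, 5) = 280: x ≡ 220 (mod 280).
  Combine with x ≡ 1 (mod 11); new modulus lcm = 3080.
    Write x = 220 + 280·t and substitute into x ≡ 1 (mod 11): 280·t ≡ 1 − 220 = -219 (mod 11).
    Reduce coefficients mod 11: 5·t ≡ 1 (mod 11).
    The inverse of 5 mod 11 is 9 (since 5·9 = 45 = 4·11 + 1), so t ≡ 9·1 = 9 ≡ 9 (mod 11).
    Then x = 220 + 280·9 = 2740, valid modulo lcm(280, 11) = 3080: x ≡ 2740 (mod 3080).
Verify against each original: 2740 mod 8 = 4, 2740 mod 7 = 3, 2740 mod 5 = 0, 2740 mod 11 = 1.

x ≡ 2740 (mod 3080).


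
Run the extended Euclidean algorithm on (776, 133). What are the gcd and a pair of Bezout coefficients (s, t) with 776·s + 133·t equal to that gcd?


Euclidean algorithm on (776, 133) — divide until remainder is 0:
  776 = 5 · 133 + 111
  133 = 1 · 111 + 22
  111 = 5 · 22 + 1
  22 = 22 · 1 + 0
gcd(776, 133) = 1.
Track Bezout coefficients alongside the remainders: start with r₀ = 776 = a·1 + b·0 (s = 1, t = 0) and r₁ = 133 = a·0 + b·1 (s = 0, t = 1); each new remainder r_{k+1} = r_{k-1} − q_k·r_k inherits s_{k+1} = s_{k-1} − q_k·s_k, t_{k+1} = t_{k-1} − q_k·t_k, so r_k = a·s_k + b·t_k at every step:
  q = 5: r = 111, s = 1 − 5·0 = 1, t = 0 − 5·1 = -5  (check: 776·1 + 133·(-5) = 111)
  q = 1: r = 22, s = 0 − 1·1 = -1, t = 1 − 1·(-5) = 6  (check: 776·(-1) + 133·6 = 22)
  q = 5: r = 1, s = 1 − 5·(-1) = 6, t = -5 − 5·6 = -35  (check: 776·6 + 133·(-35) = 1)
The row with r = 1 (the gcd) gives the Bezout coefficients s = 6, t = -35.
Result: 776 · (6) + 133 · (-35) = 1.

gcd(776, 133) = 1; s = 6, t = -35 (check: 776·6 + 133·(-35) = 1).


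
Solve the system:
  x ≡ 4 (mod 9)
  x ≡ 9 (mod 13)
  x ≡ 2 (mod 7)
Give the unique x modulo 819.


Moduli 9, 13, 7 are pairwise coprime; by CRT there is a unique solution modulo M = 9 · 13 · 7 = 819.
Solve pairwise, accumulating the modulus:
  Start with x ≡ 4 (mod 9).
  Combine with x ≡ 9 (mod 13): since gcd(9, 13) = 1, we get a unique residue mod 117.
    Write x = 4 + 9·t and substitute into x ≡ 9 (mod 13): 9·t ≡ 9 − 4 = 5 (mod 13).
    The inverse of 9 mod 13 is 3 (since 9·3 = 27 = 2·13 + 1), so t ≡ 3·5 = 15 ≡ 2 (mod 13).
    Then x = 4 + 9·2 = 22, valid modulo lcm(9, 13) = 117: x ≡ 22 (mod 117).
  Combine with x ≡ 2 (mod 7): since gcd(117, 7) = 1, we get a unique residue mod 819.
    Write x = 22 + 117·t and substitute into x ≡ 2 (mod 7): 117·t ≡ 2 − 22 = -20 (mod 7).
    Reduce coefficients mod 7: 5·t ≡ 1 (mod 7).
    The inverse of 5 mod 7 is 3 (since 5·3 = 15 = 2·7 + 1), so t ≡ 3·1 = 3 ≡ 3 (mod 7).
    Then x = 22 + 117·3 = 373, valid modulo lcm(117, 7) = 819: x ≡ 373 (mod 819).
Verify: 373 mod 9 = 4 ✓, 373 mod 13 = 9 ✓, 373 mod 7 = 2 ✓.

x ≡ 373 (mod 819).


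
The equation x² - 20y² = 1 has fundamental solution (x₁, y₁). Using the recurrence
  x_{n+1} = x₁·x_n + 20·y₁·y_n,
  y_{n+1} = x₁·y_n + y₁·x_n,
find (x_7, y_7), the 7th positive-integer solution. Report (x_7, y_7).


Step 1: Find the fundamental solution (x₁, y₁) of x² - 20y² = 1.
  Expand √20 as a continued fraction. a₀ = ⌊√20⌋ = 4; iterate m_{k+1} = d_k·a_k − m_k, d_{k+1} = (20 − m_{k+1}²)/d_k, a_{k+1} = ⌊(a₀ + m_{k+1})/d_{k+1}⌋ (starting m₀ = 0, d₀ = 1), with convergents p_k = a_k·p_{k-1} + p_{k-2}, q_k = a_k·q_{k-1} + q_{k-2} (p₋₁ = 1, q₋₁ = 0):
  k = 0: a₀ = 4; p₀/q₀ = 4/1; p₀² − 20·q₀² = 16 − 20 = -4.
  k = 1: m = 4, d = 4, a = ⌊(4 + 4)/4⌋ = 2; p/q = (2·4 + 1)/(2·1 + 0) = 9/2; p² − 20·q² = 81 − 80 = 1.
  The first convergent with p² − 20·q² = 1 gives the fundamental solution (x₁, y₁) = (9, 2).
Step 2: Apply the recurrence (x_{n+1}, y_{n+1}) = (x₁x_n + 20y₁y_n, x₁y_n + y₁x_n) repeatedly.
  From (x_1, y_1) = (9, 2): x_2 = 9·9 + 20·2·2 = 161; y_2 = 9·2 + 2·9 = 36.
  From (x_2, y_2) = (161, 36): x_3 = 9·161 + 20·2·36 = 2889; y_3 = 9·36 + 2·161 = 646.
  From (x_3, y_3) = (2889, 646): x_4 = 9·2889 + 20·2·646 = 51841; y_4 = 9·646 + 2·2889 = 11592.
  From (x_4, y_4) = (51841, 11592): x_5 = 9·51841 + 20·2·11592 = 930249; y_5 = 9·11592 + 2·51841 = 208010.
  From (x_5, y_5) = (930249, 208010): x_6 = 9·930249 + 20·2·208010 = 16692641; y_6 = 9·208010 + 2·930249 = 3732588.
  From (x_6, y_6) = (16692641, 3732588): x_7 = 9·16692641 + 20·2·3732588 = 299537289; y_7 = 9·3732588 + 2·16692641 = 66978574.
Step 3: Verify x_7² - 20·y_7² = 89722587501469521 - 89722587501469520 = 1 (should be 1). ✓

(x_1, y_1) = (9, 2); (x_7, y_7) = (299537289, 66978574).


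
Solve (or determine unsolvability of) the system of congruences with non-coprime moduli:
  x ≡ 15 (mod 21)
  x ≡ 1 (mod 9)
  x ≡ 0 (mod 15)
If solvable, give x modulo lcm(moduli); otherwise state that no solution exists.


Moduli 21, 9, 15 are not pairwise coprime, so CRT works modulo lcm(m_i) when all pairwise compatibility conditions hold.
Pairwise compatibility: gcd(m_i, m_j) must divide a_i - a_j for every pair.
Merge one congruence at a time:
  Start: x ≡ 15 (mod 21).
  Combine with x ≡ 1 (mod 9): gcd(21, 9) = 3, and 1 - 15 = -14 is NOT divisible by 3.
    ⇒ system is inconsistent (no integer solution).

No solution (the system is inconsistent).


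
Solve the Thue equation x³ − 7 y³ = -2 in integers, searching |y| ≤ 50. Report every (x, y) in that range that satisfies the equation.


The equation is x³ - 7y³ = -2. For fixed y, x³ = 7·y³ − 2, so a solution requires the RHS to be a perfect cube.
Strategy: iterate y from -50 to 50, compute RHS = 7·y³ − 2, and check whether it is a (positive or negative) perfect cube.
Check small values of y:
  y = 0: RHS = -2 is not a perfect cube.
  y = 1: RHS = 5 is not a perfect cube.
  y = -1: RHS = -9 is not a perfect cube.
  y = 2: RHS = 54 is not a perfect cube.
  y = -2: RHS = -58 is not a perfect cube.
  y = 3: RHS = 187 is not a perfect cube.
  y = -3: RHS = -191 is not a perfect cube.
Continuing the search up to |y| = 50 finds no solutions either.
No (x, y) in the scanned range satisfies the equation.

No integer solutions with |y| ≤ 50.


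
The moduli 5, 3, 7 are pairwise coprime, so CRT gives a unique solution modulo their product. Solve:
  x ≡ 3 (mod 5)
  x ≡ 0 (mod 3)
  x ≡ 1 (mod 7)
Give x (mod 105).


Moduli 5, 3, 7 are pairwise coprime; by CRT there is a unique solution modulo M = 5 · 3 · 7 = 105.
Solve pairwise, accumulating the modulus:
  Start with x ≡ 3 (mod 5).
  Combine with x ≡ 0 (mod 3): since gcd(5, 3) = 1, we get a unique residue mod 15.
    Write x = 3 + 5·t and substitute into x ≡ 0 (mod 3): 5·t ≡ 0 − 3 = -3 (mod 3).
    Reduce coefficients mod 3: 2·t ≡ 0 (mod 3).
    The inverse of 2 mod 3 is 2 (since 2·2 = 4 = 1·3 + 1), so t ≡ 2·0 = 0 ≡ 0 (mod 3).
    Then x = 3 + 5·0 = 3, valid modulo lcm(5, 3) = 15: x ≡ 3 (mod 15).
  Combine with x ≡ 1 (mod 7): since gcd(15, 7) = 1, we get a unique residue mod 105.
    Write x = 3 + 15·t and substitute into x ≡ 1 (mod 7): 15·t ≡ 1 − 3 = -2 (mod 7).
    Reduce coefficients mod 7: 1·t ≡ 5 (mod 7).
    So t ≡ 5 (mod 7).
    Then x = 3 + 15·5 = 78, valid modulo lcm(15, 7) = 105: x ≡ 78 (mod 105).
Verify: 78 mod 5 = 3 ✓, 78 mod 3 = 0 ✓, 78 mod 7 = 1 ✓.

x ≡ 78 (mod 105).


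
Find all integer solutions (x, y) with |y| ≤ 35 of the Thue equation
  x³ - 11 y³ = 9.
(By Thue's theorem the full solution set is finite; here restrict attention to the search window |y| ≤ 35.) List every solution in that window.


The equation is x³ - 11y³ = 9. For fixed y, x³ = 11·y³ + 9, so a solution requires the RHS to be a perfect cube.
Strategy: iterate y from -35 to 35, compute RHS = 11·y³ + 9, and check whether it is a (positive or negative) perfect cube.
Check small values of y:
  y = 0: RHS = 9 is not a perfect cube.
  y = 1: RHS = 20 is not a perfect cube.
  y = -1: RHS = -2 is not a perfect cube.
  y = 2: RHS = 97 is not a perfect cube.
  y = -2: RHS = -79 is not a perfect cube.
  y = 3: RHS = 306 is not a perfect cube.
  y = -3: RHS = -288 is not a perfect cube.
Continuing the search up to |y| = 35 finds no solutions either.
No (x, y) in the scanned range satisfies the equation.

No integer solutions with |y| ≤ 35.


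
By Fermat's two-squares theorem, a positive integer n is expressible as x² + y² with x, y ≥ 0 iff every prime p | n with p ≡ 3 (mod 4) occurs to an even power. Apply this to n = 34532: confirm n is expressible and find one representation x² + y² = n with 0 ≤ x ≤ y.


Step 1: Factor n = 34532 = 2^2 · 89 · 97.
Step 2: Check the mod-4 condition on each prime factor: 2 = 2 (special); 89 ≡ 1 (mod 4), exponent 1; 97 ≡ 1 (mod 4), exponent 1.
All primes ≡ 3 (mod 4) appear to even exponent (or don't appear), so by the two-squares theorem n IS expressible as a sum of two squares.
Step 3: Build a representation. Group n = k² · m with k = 2 and m = 89 · 97 = 8633 (a product of primes ≡ 1 (mod 4)); a representation of m scales to one of n via (k·x)² + (k·y)² = k²(x² + y²). Each prime p ≡ 1 (mod 4) is itself a sum of two squares; find a² by testing p − a² for a perfect square:
  89: 89 − 1² = 88, 89 − 2² = 85, 89 − 3² = 80, 89 − 4² = 73, 89 − 5² = 64 = 8² ⇒ 89 = 5² + 8².
  97: 97 − 1² = 96, 97 − 2² = 93, 97 − 3² = 88, 97 − 4² = 81 = 9² ⇒ 97 = 4² + 9².
  Combine using the Brahmagupta–Fibonacci identity (a² + b²)(c² + d²) = (ac − bd)² + (ad + bc)² = (ac + bd)² + (ad − bc)²:
  89 · 97 = 8633: from (5² + 8²)(4² + 9²), take (5·4 − 8·9, 5·9 + 8·4) = (20 − 72, 45 + 32) = (-52, 77); dropping signs (only squares matter) gives (52, 77); check 52² + 77² = 2704 + 5929 = 8633 ✓.
  Scale by k = 2: (2·52, 2·77) = (104, 154).
Step 4: Order so x ≤ y and verify: 104² + 154² = 10816 + 23716 = 34532 = n. ✓

n = 34532 = 104² + 154² (one valid representation with x ≤ y).


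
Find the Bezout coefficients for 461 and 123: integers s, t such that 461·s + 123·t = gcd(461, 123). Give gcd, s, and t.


Euclidean algorithm on (461, 123) — divide until remainder is 0:
  461 = 3 · 123 + 92
  123 = 1 · 92 + 31
  92 = 2 · 31 + 30
  31 = 1 · 30 + 1
  30 = 30 · 1 + 0
gcd(461, 123) = 1.
Track Bezout coefficients alongside the remainders: start with r₀ = 461 = a·1 + b·0 (s = 1, t = 0) and r₁ = 123 = a·0 + b·1 (s = 0, t = 1); each new remainder r_{k+1} = r_{k-1} − q_k·r_k inherits s_{k+1} = s_{k-1} − q_k·s_k, t_{k+1} = t_{k-1} − q_k·t_k, so r_k = a·s_k + b·t_k at every step:
  q = 3: r = 92, s = 1 − 3·0 = 1, t = 0 − 3·1 = -3  (check: 461·1 + 123·(-3) = 92)
  q = 1: r = 31, s = 0 − 1·1 = -1, t = 1 − 1·(-3) = 4  (check: 461·(-1) + 123·4 = 31)
  q = 2: r = 30, s = 1 − 2·(-1) = 3, t = -3 − 2·4 = -11  (check: 461·3 + 123·(-11) = 30)
  q = 1: r = 1, s = -1 − 1·3 = -4, t = 4 − 1·(-11) = 15  (check: 461·(-4) + 123·15 = 1)
The row with r = 1 (the gcd) gives the Bezout coefficients s = -4, t = 15.
Result: 461 · (-4) + 123 · (15) = 1.

gcd(461, 123) = 1; s = -4, t = 15 (check: 461·(-4) + 123·15 = 1).


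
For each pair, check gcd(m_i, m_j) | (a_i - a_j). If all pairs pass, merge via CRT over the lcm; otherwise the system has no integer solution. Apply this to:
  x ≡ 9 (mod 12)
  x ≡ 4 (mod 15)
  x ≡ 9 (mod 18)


Moduli 12, 15, 18 are not pairwise coprime, so CRT works modulo lcm(m_i) when all pairwise compatibility conditions hold.
Pairwise compatibility: gcd(m_i, m_j) must divide a_i - a_j for every pair.
Merge one congruence at a time:
  Start: x ≡ 9 (mod 12).
  Combine with x ≡ 4 (mod 15): gcd(12, 15) = 3, and 4 - 9 = -5 is NOT divisible by 3.
    ⇒ system is inconsistent (no integer solution).

No solution (the system is inconsistent).


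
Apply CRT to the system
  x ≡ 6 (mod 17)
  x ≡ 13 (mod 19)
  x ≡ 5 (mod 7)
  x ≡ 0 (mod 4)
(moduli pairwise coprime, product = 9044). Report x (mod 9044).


Product of moduli M = 17 · 19 · 7 · 4 = 9044.
Merge one congruence at a time:
  Start: x ≡ 6 (mod 17).
  Combine with x ≡ 13 (mod 19); new modulus lcm = 323.
    Write x = 6 + 17·t and substitute into x ≡ 13 (mod 19): 17·t ≡ 13 − 6 = 7 (mod 19).
    The inverse of 17 mod 19 is 9 (since 17·9 = 153 = 8·19 + 1), so t ≡ 9·7 = 63 ≡ 6 (mod 19).
    Then x = 6 + 17·6 = 108, valid modulo lcm(17, 19) = 323: x ≡ 108 (mod 323).
  Combine with x ≡ 5 (mod 7); new modulus lcm = 2261.
    Write x = 108 + 323·t and substitute into x ≡ 5 (mod 7): 323·t ≡ 5 − 108 = -103 (mod 7).
    Reduce coefficients mod 7: 1·t ≡ 2 (mod 7).
    So t ≡ 2 (mod 7).
    Then x = 108 + 323·2 = 754, valid modulo lcm(323, 7) = 2261: x ≡ 754 (mod 2261).
  Combine with x ≡ 0 (mod 4); new modulus lcm = 9044.
    Write x = 754 + 2261·t and substitute into x ≡ 0 (mod 4): 2261·t ≡ 0 − 754 = -754 (mod 4).
    Reduce coefficients mod 4: 1·t ≡ 2 (mod 4).
    So t ≡ 2 (mod 4).
    Then x = 754 + 2261·2 = 5276, valid modulo lcm(2261, 4) = 9044: x ≡ 5276 (mod 9044).
Verify against each original: 5276 mod 17 = 6, 5276 mod 19 = 13, 5276 mod 7 = 5, 5276 mod 4 = 0.

x ≡ 5276 (mod 9044).


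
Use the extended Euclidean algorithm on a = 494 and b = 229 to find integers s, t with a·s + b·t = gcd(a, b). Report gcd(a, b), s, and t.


Euclidean algorithm on (494, 229) — divide until remainder is 0:
  494 = 2 · 229 + 36
  229 = 6 · 36 + 13
  36 = 2 · 13 + 10
  13 = 1 · 10 + 3
  10 = 3 · 3 + 1
  3 = 3 · 1 + 0
gcd(494, 229) = 1.
Track Bezout coefficients alongside the remainders: start with r₀ = 494 = a·1 + b·0 (s = 1, t = 0) and r₁ = 229 = a·0 + b·1 (s = 0, t = 1); each new remainder r_{k+1} = r_{k-1} − q_k·r_k inherits s_{k+1} = s_{k-1} − q_k·s_k, t_{k+1} = t_{k-1} − q_k·t_k, so r_k = a·s_k + b·t_k at every step:
  q = 2: r = 36, s = 1 − 2·0 = 1, t = 0 − 2·1 = -2  (check: 494·1 + 229·(-2) = 36)
  q = 6: r = 13, s = 0 − 6·1 = -6, t = 1 − 6·(-2) = 13  (check: 494·(-6) + 229·13 = 13)
  q = 2: r = 10, s = 1 − 2·(-6) = 13, t = -2 − 2·13 = -28  (check: 494·13 + 229·(-28) = 10)
  q = 1: r = 3, s = -6 − 1·13 = -19, t = 13 − 1·(-28) = 41  (check: 494·(-19) + 229·41 = 3)
  q = 3: r = 1, s = 13 − 3·(-19) = 70, t = -28 − 3·41 = -151  (check: 494·70 + 229·(-151) = 1)
The row with r = 1 (the gcd) gives the Bezout coefficients s = 70, t = -151.
Result: 494 · (70) + 229 · (-151) = 1.

gcd(494, 229) = 1; s = 70, t = -151 (check: 494·70 + 229·(-151) = 1).


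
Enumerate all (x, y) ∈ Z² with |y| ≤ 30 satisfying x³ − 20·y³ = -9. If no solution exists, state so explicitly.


The equation is x³ - 20y³ = -9. For fixed y, x³ = 20·y³ − 9, so a solution requires the RHS to be a perfect cube.
Strategy: iterate y from -30 to 30, compute RHS = 20·y³ − 9, and check whether it is a (positive or negative) perfect cube.
Check small values of y:
  y = 0: RHS = -9 is not a perfect cube.
  y = 1: RHS = 11 is not a perfect cube.
  y = -1: RHS = -29 is not a perfect cube.
  y = 2: RHS = 151 is not a perfect cube.
  y = -2: RHS = -169 is not a perfect cube.
  y = 3: RHS = 531 is not a perfect cube.
  y = -3: RHS = -549 is not a perfect cube.
Continuing the search up to |y| = 30 finds no solutions either.
No (x, y) in the scanned range satisfies the equation.

No integer solutions with |y| ≤ 30.


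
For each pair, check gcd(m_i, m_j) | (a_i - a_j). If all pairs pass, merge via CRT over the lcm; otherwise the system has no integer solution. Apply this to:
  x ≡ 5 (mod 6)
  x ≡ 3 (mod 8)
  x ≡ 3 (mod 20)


Moduli 6, 8, 20 are not pairwise coprime, so CRT works modulo lcm(m_i) when all pairwise compatibility conditions hold.
Pairwise compatibility: gcd(m_i, m_j) must divide a_i - a_j for every pair.
Merge one congruence at a time:
  Start: x ≡ 5 (mod 6).
  Combine with x ≡ 3 (mod 8): gcd(6, 8) = 2; 3 - 5 = -2, which IS divisible by 2, so compatible.
    Write x = 5 + 6·t and substitute into x ≡ 3 (mod 8): 6·t ≡ 3 − 5 = -2 (mod 8).
    Divide the congruence (and modulus) by g = 2: 3·t ≡ -1 (mod 4).
    Reduce coefficients mod 4: 3·t ≡ 3 (mod 4).
    The inverse of 3 mod 4 is 3 (since 3·3 = 9 = 2·4 + 1), so t ≡ 3·3 = 9 ≡ 1 (mod 4).
    Then x = 5 + 6·1 = 11, valid modulo lcm(6, 8) = 24: x ≡ 11 (mod 24).
  Combine with x ≡ 3 (mod 20): gcd(24, 20) = 4; 3 - 11 = -8, which IS divisible by 4, so compatible.
    Write x = 11 + 24·t and substitute into x ≡ 3 (mod 20): 24·t ≡ 3 − 11 = -8 (mod 20).
    Divide the congruence (and modulus) by g = 4: 6·t ≡ -2 (mod 5).
    Reduce coefficients mod 5: 1·t ≡ 3 (mod 5).
    So t ≡ 3 (mod 5).
    Then x = 11 + 24·3 = 83, valid modulo lcm(24, 20) = 120: x ≡ 83 (mod 120).
Verify: 83 mod 6 = 5, 83 mod 8 = 3, 83 mod 20 = 3.

x ≡ 83 (mod 120).


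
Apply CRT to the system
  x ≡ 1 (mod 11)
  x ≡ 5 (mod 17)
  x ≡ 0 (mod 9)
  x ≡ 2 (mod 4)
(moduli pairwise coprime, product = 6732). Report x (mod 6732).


Product of moduli M = 11 · 17 · 9 · 4 = 6732.
Merge one congruence at a time:
  Start: x ≡ 1 (mod 11).
  Combine with x ≡ 5 (mod 17); new modulus lcm = 187.
    Write x = 1 + 11·t and substitute into x ≡ 5 (mod 17): 11·t ≡ 5 − 1 = 4 (mod 17).
    The inverse of 11 mod 17 is 14 (since 11·14 = 154 = 9·17 + 1), so t ≡ 14·4 = 56 ≡ 5 (mod 17).
    Then x = 1 + 11·5 = 56, valid modulo lcm(11, 17) = 187: x ≡ 56 (mod 187).
  Combine with x ≡ 0 (mod 9); new modulus lcm = 1683.
    Write x = 56 + 187·t and substitute into x ≡ 0 (mod 9): 187·t ≡ 0 − 56 = -56 (mod 9).
    Reduce coefficients mod 9: 7·t ≡ 7 (mod 9).
    The inverse of 7 mod 9 is 4 (since 7·4 = 28 = 3·9 + 1), so t ≡ 4·7 = 28 ≡ 1 (mod 9).
    Then x = 56 + 187·1 = 243, valid modulo lcm(187, 9) = 1683: x ≡ 243 (mod 1683).
  Combine with x ≡ 2 (mod 4); new modulus lcm = 6732.
    Write x = 243 + 1683·t and substitute into x ≡ 2 (mod 4): 1683·t ≡ 2 − 243 = -241 (mod 4).
    Reduce coefficients mod 4: 3·t ≡ 3 (mod 4).
    The inverse of 3 mod 4 is 3 (since 3·3 = 9 = 2·4 + 1), so t ≡ 3·3 = 9 ≡ 1 (mod 4).
    Then x = 243 + 1683·1 = 1926, valid modulo lcm(1683, 4) = 6732: x ≡ 1926 (mod 6732).
Verify against each original: 1926 mod 11 = 1, 1926 mod 17 = 5, 1926 mod 9 = 0, 1926 mod 4 = 2.

x ≡ 1926 (mod 6732).


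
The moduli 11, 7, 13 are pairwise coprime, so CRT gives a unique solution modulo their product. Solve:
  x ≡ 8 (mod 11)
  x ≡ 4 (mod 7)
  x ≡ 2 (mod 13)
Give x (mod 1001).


Moduli 11, 7, 13 are pairwise coprime; by CRT there is a unique solution modulo M = 11 · 7 · 13 = 1001.
Solve pairwise, accumulating the modulus:
  Start with x ≡ 8 (mod 11).
  Combine with x ≡ 4 (mod 7): since gcd(11, 7) = 1, we get a unique residue mod 77.
    Write x = 8 + 11·t and substitute into x ≡ 4 (mod 7): 11·t ≡ 4 − 8 = -4 (mod 7).
    Reduce coefficients mod 7: 4·t ≡ 3 (mod 7).
    The inverse of 4 mod 7 is 2 (since 4·2 = 8 = 1·7 + 1), so t ≡ 2·3 = 6 ≡ 6 (mod 7).
    Then x = 8 + 11·6 = 74, valid modulo lcm(11, 7) = 77: x ≡ 74 (mod 77).
  Combine with x ≡ 2 (mod 13): since gcd(77, 13) = 1, we get a unique residue mod 1001.
    Write x = 74 + 77·t and substitute into x ≡ 2 (mod 13): 77·t ≡ 2 − 74 = -72 (mod 13).
    Reduce coefficients mod 13: 12·t ≡ 6 (mod 13).
    The inverse of 12 mod 13 is 12 (since 12·12 = 144 = 11·13 + 1), so t ≡ 12·6 = 72 ≡ 7 (mod 13).
    Then x = 74 + 77·7 = 613, valid modulo lcm(77, 13) = 1001: x ≡ 613 (mod 1001).
Verify: 613 mod 11 = 8 ✓, 613 mod 7 = 4 ✓, 613 mod 13 = 2 ✓.

x ≡ 613 (mod 1001).


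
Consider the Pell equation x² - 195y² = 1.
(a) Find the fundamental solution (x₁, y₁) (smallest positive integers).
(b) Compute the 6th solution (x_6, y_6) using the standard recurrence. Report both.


Step 1: Find the fundamental solution (x₁, y₁) of x² - 195y² = 1.
  Expand √195 as a continued fraction. a₀ = ⌊√195⌋ = 13; iterate m_{k+1} = d_k·a_k − m_k, d_{k+1} = (195 − m_{k+1}²)/d_k, a_{k+1} = ⌊(a₀ + m_{k+1})/d_{k+1}⌋ (starting m₀ = 0, d₀ = 1), with convergents p_k = a_k·p_{k-1} + p_{k-2}, q_k = a_k·q_{k-1} + q_{k-2} (p₋₁ = 1, q₋₁ = 0):
  k = 0: a₀ = 13; p₀/q₀ = 13/1; p₀² − 195·q₀² = 169 − 195 = -26.
  k = 1: m = 13, d = 26, a = ⌊(13 + 13)/26⌋ = 1; p/q = (1·13 + 1)/(1·1 + 0) = 14/1; p² − 195·q² = 196 − 195 = 1.
  The first convergent with p² − 195·q² = 1 gives the fundamental solution (x₁, y₁) = (14, 1).
Step 2: Apply the recurrence (x_{n+1}, y_{n+1}) = (x₁x_n + 195y₁y_n, x₁y_n + y₁x_n) repeatedly.
  From (x_1, y_1) = (14, 1): x_2 = 14·14 + 195·1·1 = 391; y_2 = 14·1 + 1·14 = 28.
  From (x_2, y_2) = (391, 28): x_3 = 14·391 + 195·1·28 = 10934; y_3 = 14·28 + 1·391 = 783.
  From (x_3, y_3) = (10934, 783): x_4 = 14·10934 + 195·1·783 = 305761; y_4 = 14·783 + 1·10934 = 21896.
  From (x_4, y_4) = (305761, 21896): x_5 = 14·305761 + 195·1·21896 = 8550374; y_5 = 14·21896 + 1·305761 = 612305.
  From (x_5, y_5) = (8550374, 612305): x_6 = 14·8550374 + 195·1·612305 = 239104711; y_6 = 14·612305 + 1·8550374 = 17122644.
Step 3: Verify x_6² - 195·y_6² = 57171062822393521 - 57171062822393520 = 1 (should be 1). ✓

(x_1, y_1) = (14, 1); (x_6, y_6) = (239104711, 17122644).
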